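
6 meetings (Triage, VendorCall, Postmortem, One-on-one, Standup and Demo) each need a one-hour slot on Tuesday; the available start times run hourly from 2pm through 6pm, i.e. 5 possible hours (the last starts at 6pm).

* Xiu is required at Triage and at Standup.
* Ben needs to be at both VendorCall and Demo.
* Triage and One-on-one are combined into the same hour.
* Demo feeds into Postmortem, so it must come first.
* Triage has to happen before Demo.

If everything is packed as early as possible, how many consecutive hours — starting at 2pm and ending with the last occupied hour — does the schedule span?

3

The precedence chain requires at least 3 distinct hours.
3 works (last occupied hour: 4pm): for example Standup in 3pm, VendorCall in 2pm, Demo in 3pm, One-on-one in 2pm, Postmortem in 4pm, Triage in 2pm.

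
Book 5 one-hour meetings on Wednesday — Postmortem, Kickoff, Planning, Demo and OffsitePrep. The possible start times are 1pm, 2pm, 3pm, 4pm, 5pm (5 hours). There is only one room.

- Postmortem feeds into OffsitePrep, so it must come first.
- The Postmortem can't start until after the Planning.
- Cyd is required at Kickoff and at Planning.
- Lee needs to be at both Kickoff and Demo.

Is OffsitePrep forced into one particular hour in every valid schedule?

No

OffsitePrep can be 3pm (e.g. Demo in 5pm; Postmortem in 2pm; Kickoff in 4pm; OffsitePrep in 3pm; Planning in 1pm) or 4pm (e.g. Kickoff -> 3pm, Planning -> 1pm, Demo -> 5pm, OffsitePrep -> 4pm, Postmortem -> 2pm).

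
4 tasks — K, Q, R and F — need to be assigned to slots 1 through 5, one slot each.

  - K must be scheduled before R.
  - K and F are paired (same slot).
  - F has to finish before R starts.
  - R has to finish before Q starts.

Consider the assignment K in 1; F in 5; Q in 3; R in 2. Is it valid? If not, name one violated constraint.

Invalid. K and F are paired (same slot).

F has to finish before R starts — violated.
R has to finish before Q starts — holds.
K must be scheduled before R — holds.
K and F are paired (same slot) — violated.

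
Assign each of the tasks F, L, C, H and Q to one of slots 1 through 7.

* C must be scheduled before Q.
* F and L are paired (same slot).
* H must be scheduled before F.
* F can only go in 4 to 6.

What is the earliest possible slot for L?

4

L must be in the same slot as F, which can't be before 4, so L is at least 4; L must be in the same slot as F, which can't be after 6, so L is at most 6.
L at 4 is achievable: Q -> 2, C -> 1, H -> 1, F -> 4, L -> 4.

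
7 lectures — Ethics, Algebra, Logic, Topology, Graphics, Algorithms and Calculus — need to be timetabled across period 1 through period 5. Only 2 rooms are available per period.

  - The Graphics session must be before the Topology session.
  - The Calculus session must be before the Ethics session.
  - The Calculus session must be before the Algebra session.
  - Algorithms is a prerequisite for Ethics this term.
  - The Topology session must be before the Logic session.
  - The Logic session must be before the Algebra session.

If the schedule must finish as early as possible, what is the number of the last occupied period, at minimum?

period 4

The precedence chain requires at least 4 distinct periods.
With at most 2 per period and 7 lectures, at least 4 periods are needed.
4 works (last occupied period: period 4): for example Graphics -> period 1; Calculus -> period 1; Logic -> period 3; Algebra -> period 4; Ethics -> period 3; Algorithms -> period 2; Topology -> period 2.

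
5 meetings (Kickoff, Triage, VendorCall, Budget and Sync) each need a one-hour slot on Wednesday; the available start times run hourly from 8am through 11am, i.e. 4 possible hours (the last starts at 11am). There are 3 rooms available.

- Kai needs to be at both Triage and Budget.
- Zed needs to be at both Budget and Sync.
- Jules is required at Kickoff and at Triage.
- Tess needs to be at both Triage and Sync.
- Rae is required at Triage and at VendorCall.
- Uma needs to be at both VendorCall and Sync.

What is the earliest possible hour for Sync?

8am

Sync at 8am is achievable: Sync -> 8am, Budget -> 10am, VendorCall -> 10am, Kickoff -> 8am, Triage -> 9am.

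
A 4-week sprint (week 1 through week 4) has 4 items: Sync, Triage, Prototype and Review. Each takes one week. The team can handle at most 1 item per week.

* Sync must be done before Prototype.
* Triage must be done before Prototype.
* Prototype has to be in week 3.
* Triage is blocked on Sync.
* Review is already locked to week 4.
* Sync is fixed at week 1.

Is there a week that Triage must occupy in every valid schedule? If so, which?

Sync is fixed at week 1 and must come before Triage, so Triage is at least week 2.
Prototype is fixed at week 3 and must come after Triage, so Triage is at most week 2.
So Triage must be week 2.

week 2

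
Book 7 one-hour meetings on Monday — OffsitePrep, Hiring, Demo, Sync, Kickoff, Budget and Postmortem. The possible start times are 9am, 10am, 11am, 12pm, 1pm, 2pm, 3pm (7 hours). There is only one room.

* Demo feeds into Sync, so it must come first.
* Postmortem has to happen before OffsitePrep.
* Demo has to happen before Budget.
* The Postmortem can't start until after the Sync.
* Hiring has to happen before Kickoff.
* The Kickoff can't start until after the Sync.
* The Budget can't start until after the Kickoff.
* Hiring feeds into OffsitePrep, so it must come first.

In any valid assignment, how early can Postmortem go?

Precedence pushes Postmortem to at least 11am; downstream work caps Postmortem at 2pm.
Postmortem at 11am is achievable: Sync -> 10am; Hiring -> 12pm; Kickoff -> 1pm; Budget -> 3pm; Demo -> 9am; Postmortem -> 11am; OffsitePrep -> 2pm.

11am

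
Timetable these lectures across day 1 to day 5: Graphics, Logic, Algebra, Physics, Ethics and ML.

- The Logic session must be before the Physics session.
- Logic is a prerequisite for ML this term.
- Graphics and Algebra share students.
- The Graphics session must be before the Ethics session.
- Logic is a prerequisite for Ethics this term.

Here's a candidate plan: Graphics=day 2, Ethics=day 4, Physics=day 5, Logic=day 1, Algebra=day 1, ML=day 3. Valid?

Yes

The Logic session must be before the Physics session — holds.
Logic is a prerequisite for ML this term — holds.
Logic is a prerequisite for Ethics this term — holds.
Graphics and Algebra share students — holds.
The Graphics session must be before the Ethics session — holds.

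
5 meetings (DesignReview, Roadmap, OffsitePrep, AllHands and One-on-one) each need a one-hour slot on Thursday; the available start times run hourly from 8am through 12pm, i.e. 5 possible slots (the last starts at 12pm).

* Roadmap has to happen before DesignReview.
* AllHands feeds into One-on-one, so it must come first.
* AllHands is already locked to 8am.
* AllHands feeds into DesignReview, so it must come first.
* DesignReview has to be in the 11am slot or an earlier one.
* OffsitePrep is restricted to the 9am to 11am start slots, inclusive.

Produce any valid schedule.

DesignReview=9am; AllHands=8am; OffsitePrep=9am; One-on-one=9am; Roadmap=8am

Checking: Roadmap(8am) before DesignReview(9am); AllHands(8am) before One-on-one(9am); AllHands(8am) before DesignReview(9am); AllHands=8am in [8am,8am]; OffsitePrep=9am in [9am,11am]; DesignReview=9am in [8am,11am].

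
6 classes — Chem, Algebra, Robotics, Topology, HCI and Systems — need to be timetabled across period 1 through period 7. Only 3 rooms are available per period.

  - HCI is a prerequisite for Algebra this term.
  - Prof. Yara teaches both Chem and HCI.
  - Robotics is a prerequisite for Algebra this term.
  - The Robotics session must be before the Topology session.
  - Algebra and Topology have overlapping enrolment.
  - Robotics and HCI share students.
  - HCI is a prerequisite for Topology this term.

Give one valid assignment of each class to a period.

Topology=period 4, Algebra=period 3, Systems=period 1, HCI=period 2, Robotics=period 1, Chem=period 1

Checking: HCI(period 2) before Algebra(period 3); Robotics(period 1) before Algebra(period 3); HCI(period 2) before Topology(period 4); Robotics(period 1) before Topology(period 4); Algebra(period 3) != Topology(period 4); Robotics(period 1) != HCI(period 2); Chem(period 1) != HCI(period 2); max 3 per period (cap 3).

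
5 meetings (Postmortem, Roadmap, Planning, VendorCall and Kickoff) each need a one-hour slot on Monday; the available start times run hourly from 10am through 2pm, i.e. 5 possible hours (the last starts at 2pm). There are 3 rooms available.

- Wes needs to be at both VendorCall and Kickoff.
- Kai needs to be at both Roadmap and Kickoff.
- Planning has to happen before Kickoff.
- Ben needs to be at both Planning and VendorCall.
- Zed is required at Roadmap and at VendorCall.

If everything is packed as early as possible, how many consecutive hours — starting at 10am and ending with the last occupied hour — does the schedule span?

The precedence chain requires at least 2 distinct hours.
With at most 3 per hour and 5 meetings, at least 2 hours are needed.
Could 2 hours be enough, i.e. nothing placed later than 11am? No: Kickoff must come after Planning (at 10am or later) → {11am}; Planning must come before Kickoff (at 11am or earlier) → {10am}; VendorCall can't share with Planning (10am) → {11am}; Kickoff can't share with VendorCall (11am) → nothing is left.
So 2 hours is not enough.
3 works (last occupied hour: 12pm): for example Planning in 10am, Roadmap in 10am, Kickoff in 11am, VendorCall in 12pm, Postmortem in 10am.

3 hours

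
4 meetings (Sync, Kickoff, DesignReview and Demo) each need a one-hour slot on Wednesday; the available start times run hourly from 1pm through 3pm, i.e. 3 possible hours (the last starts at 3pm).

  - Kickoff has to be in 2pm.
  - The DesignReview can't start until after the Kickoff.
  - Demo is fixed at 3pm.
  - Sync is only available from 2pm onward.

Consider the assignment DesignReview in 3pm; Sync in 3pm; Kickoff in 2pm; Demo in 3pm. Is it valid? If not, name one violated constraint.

Yes

The DesignReview can't start until after the Kickoff — holds.
Demo is fixed at 3pm — holds.
Kickoff has to be in 2pm — holds.
Sync is only available from 2pm onward — holds.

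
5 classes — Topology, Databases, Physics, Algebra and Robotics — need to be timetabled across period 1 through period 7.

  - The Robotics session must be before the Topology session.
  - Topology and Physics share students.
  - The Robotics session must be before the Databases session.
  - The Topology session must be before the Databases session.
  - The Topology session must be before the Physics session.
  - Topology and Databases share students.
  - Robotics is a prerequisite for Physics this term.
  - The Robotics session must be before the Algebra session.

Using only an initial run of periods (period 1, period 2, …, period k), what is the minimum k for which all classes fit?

3

The precedence chain requires at least 3 distinct periods.
3 works (last occupied period: period 3): for example Topology in period 2, Algebra in period 2, Databases in period 3, Robotics in period 1, Physics in period 3.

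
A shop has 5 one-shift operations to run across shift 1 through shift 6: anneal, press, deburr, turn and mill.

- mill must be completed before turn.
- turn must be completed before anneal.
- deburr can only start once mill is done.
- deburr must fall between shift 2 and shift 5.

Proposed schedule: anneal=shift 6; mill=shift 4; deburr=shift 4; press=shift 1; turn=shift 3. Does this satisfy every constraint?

Invalid. mill must be completed before turn.

deburr can only start once mill is done — violated.
turn must be completed before anneal — holds.
mill must be completed before turn — violated.
deburr must fall between shift 2 and shift 5 — holds.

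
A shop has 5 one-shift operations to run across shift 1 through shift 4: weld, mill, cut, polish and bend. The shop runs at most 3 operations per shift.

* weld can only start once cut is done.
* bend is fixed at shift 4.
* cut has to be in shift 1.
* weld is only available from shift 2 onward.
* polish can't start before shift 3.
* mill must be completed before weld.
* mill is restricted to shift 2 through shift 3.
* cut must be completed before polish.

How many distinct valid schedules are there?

6

Splitting on weld: it can be shift 3 (2), shift 4 (4). Listing each branch's schedules as (mill, cut, polish, bend) by shift number:
weld=shift 3: (2,1,3,4) (2,1,4,4) — 2.
weld=shift 4: (2,1,3,4) (2,1,4,4) (3,1,3,4) (3,1,4,4) — 4.
Summing: 2 + 4 = 6.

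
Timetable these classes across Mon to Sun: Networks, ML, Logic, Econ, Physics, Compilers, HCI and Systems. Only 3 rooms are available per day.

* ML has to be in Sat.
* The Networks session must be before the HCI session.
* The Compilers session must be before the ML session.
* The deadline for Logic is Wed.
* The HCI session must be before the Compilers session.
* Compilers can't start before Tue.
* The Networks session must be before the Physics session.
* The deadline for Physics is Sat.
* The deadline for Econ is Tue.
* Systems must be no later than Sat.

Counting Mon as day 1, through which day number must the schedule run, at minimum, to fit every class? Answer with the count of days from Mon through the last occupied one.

The precedence chain requires at least 4 distinct days.
With at most 3 per day and 8 classes, at least 3 days are needed.
ML can't be placed before Sat — that is day 6 counting from Mon — so the schedule must run through at least 6 days.
6 works (last occupied day: Sat): for example Networks=Mon, Logic=Mon, Systems=Tue, Econ=Mon, Compilers=Wed, ML=Sat, HCI=Tue, Physics=Tue.

6 days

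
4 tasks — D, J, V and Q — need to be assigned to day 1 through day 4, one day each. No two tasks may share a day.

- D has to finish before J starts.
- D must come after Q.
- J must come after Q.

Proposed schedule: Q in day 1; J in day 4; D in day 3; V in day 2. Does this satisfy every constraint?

Valid

D must come after Q — holds.
J must come after Q — holds.
No two tasks may share a day — holds.
D has to finish before J starts — holds.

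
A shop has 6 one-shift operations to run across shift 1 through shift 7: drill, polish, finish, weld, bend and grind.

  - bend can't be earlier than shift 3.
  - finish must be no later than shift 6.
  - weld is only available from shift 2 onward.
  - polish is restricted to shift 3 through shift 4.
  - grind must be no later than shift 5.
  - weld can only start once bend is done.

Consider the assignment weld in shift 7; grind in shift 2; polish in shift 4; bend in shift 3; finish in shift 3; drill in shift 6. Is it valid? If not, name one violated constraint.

grind must be no later than shift 5 — holds.
polish is restricted to shift 3 through shift 4 — holds.
weld is only available from shift 2 onward — holds.
finish must be no later than shift 6 — holds.
bend can't be earlier than shift 3 — holds.
weld can only start once bend is done — holds.

Yes, all constraints hold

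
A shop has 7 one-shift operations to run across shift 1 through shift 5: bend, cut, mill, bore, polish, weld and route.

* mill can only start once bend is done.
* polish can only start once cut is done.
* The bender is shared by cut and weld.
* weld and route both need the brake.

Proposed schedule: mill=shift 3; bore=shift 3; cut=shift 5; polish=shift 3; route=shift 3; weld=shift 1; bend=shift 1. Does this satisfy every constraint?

The bender is shared by cut and weld — holds.
weld and route both need the brake — holds.
mill can only start once bend is done — holds.
polish can only start once cut is done — violated.

Invalid. polish can only start once cut is done.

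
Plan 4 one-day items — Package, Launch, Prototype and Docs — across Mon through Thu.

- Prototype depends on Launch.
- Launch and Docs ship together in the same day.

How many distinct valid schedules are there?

Splitting on Package: it can be Mon (6), Tue (6), Wed (6), Thu (6). Listing each branch's schedules as (Launch, Prototype, Docs):
Package=Mon: (Mon,Tue,Mon) (Mon,Wed,Mon) (Mon,Thu,Mon) (Tue,Wed,Tue) (Tue,Thu,Tue) (Wed,Thu,Wed) — 6.
Package=Tue: (Mon,Tue,Mon) (Mon,Wed,Mon) (Mon,Thu,Mon) (Tue,Wed,Tue) (Tue,Thu,Tue) (Wed,Thu,Wed) — 6.
Package=Wed: (Mon,Tue,Mon) (Mon,Wed,Mon) (Mon,Thu,Mon) (Tue,Wed,Tue) (Tue,Thu,Tue) (Wed,Thu,Wed) — 6.
Package=Thu: (Mon,Tue,Mon) (Mon,Wed,Mon) (Mon,Thu,Mon) (Tue,Wed,Tue) (Tue,Thu,Tue) (Wed,Thu,Wed) — 6.
Summing: 6 + 6 + 6 + 6 = 24.

24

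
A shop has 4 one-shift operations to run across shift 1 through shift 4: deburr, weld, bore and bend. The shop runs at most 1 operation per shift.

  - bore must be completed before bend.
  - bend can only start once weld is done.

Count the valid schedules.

Splitting on deburr: it can be shift 1 (2), shift 2 (2), shift 3 (2), shift 4 (2). Listing each branch's schedules as (weld, bore, bend) by shift number:
deburr=shift 1: (2,3,4) (3,2,4) — 2.
deburr=shift 2: (1,3,4) (3,1,4) — 2.
deburr=shift 3: (1,2,4) (2,1,4) — 2.
deburr=shift 4: (1,2,3) (2,1,3) — 2.
Summing: 2 + 2 + 2 + 2 = 8.

8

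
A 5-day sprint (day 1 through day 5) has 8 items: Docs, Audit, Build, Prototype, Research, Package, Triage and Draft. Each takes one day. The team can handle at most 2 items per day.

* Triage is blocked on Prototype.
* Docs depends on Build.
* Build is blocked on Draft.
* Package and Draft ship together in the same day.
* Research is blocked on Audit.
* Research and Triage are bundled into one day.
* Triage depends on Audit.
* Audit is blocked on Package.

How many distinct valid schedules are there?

35

Splitting on Docs: it can be day 3 (9), day 4 (18), day 5 (8). Listing each branch's schedules as (Audit, Build, Prototype, Research, Package, Triage, Draft) by day number:
Docs=day 3: (2,2,3,4,1,4,1) (2,2,3,5,1,5,1) (2,2,4,5,1,5,1) (3,2,2,4,1,4,1) (3,2,2,5,1,5,1) (3,2,4,5,1,5,1) (4,2,2,5,1,5,1) (4,2,3,5,1,5,1) (4,2,4,5,1,5,1) — 9.
Docs=day 4: (2,2,3,5,1,5,1) (2,2,4,5,1,5,1) (2,3,2,5,1,5,1) (2,3,3,5,1,5,1) (2,3,4,5,1,5,1) (3,2,2,5,1,5,1) (3,2,3,5,1,5,1) (3,2,4,5,1,5,1) (3,3,1,5,2,5,2) (3,3,2,5,1,5,1) (3,3,4,5,1,5,1) (3,3,4,5,2,5,2) (4,2,2,5,1,5,1) (4,2,3,5,1,5,1) (4,3,1,5,2,5,2) (4,3,2,5,1,5,1) (4,3,3,5,1,5,1) (4,3,3,5,2,5,2) — 18.
Docs=day 5: (2,2,3,4,1,4,1) (2,3,2,4,1,4,1) (2,3,3,4,1,4,1) (2,4,2,3,1,3,1) (3,2,2,4,1,4,1) (3,2,3,4,1,4,1) (3,3,1,4,2,4,2) (3,3,2,4,1,4,1) — 8.
Summing: 9 + 18 + 8 = 35.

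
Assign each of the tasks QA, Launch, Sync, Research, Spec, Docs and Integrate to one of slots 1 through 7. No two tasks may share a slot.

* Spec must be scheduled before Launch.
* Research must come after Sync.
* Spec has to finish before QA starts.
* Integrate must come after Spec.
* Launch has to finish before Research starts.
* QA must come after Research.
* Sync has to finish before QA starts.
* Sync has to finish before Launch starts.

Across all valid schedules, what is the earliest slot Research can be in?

4

Precedence pushes Research to at least 3; downstream work caps Research at 6.
Research at 4 is achievable: Docs in 7, Research in 4, Integrate in 6, Sync in 1, QA in 5, Spec in 2, Launch in 3.
Nothing earlier works — the capacity limit rule out every slot before 4.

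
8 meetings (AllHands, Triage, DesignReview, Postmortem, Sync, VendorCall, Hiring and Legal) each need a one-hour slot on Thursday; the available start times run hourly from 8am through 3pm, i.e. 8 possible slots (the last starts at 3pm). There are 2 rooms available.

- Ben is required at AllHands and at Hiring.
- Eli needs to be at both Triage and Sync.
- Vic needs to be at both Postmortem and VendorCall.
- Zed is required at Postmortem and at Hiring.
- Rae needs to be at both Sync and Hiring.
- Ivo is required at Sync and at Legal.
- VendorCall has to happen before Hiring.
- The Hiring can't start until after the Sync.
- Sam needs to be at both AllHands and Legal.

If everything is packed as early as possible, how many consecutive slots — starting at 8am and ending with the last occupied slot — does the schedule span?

4

The precedence chain requires at least 2 distinct slots.
With at most 2 per slot and 8 meetings, at least 4 slots are needed.
4 works (last occupied slot: 11am): for example Triage=9am, DesignReview=10am, Hiring=9am, Sync=8am, Legal=11am, Postmortem=11am, AllHands=10am, VendorCall=8am.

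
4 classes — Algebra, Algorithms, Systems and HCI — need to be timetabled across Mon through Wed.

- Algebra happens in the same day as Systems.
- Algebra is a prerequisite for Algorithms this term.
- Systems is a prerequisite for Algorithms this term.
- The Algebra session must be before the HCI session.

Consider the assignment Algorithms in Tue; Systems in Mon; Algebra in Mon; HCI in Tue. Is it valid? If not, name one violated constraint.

Valid

Algebra is a prerequisite for Algorithms this term — holds.
Systems is a prerequisite for Algorithms this term — holds.
Algebra happens in the same day as Systems — holds.
The Algebra session must be before the HCI session — holds.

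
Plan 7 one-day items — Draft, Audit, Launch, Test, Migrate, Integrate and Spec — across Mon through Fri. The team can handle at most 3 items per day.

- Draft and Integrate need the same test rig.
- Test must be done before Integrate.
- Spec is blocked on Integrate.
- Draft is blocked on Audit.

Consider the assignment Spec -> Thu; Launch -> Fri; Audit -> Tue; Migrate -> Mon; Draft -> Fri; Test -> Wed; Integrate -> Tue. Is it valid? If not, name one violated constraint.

The team can handle at most 3 items per day — holds.
Spec is blocked on Integrate — holds.
Draft and Integrate need the same test rig — holds.
Draft is blocked on Audit — holds.
Test must be done before Integrate — violated.

No. Test must be done before Integrate is not satisfied.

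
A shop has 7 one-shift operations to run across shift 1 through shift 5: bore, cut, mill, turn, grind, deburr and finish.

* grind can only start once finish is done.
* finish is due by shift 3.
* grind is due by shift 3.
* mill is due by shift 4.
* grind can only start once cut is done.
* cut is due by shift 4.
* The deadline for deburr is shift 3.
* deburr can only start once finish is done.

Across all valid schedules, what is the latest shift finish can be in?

Finish's own window allows nothing later than shift 3; downstream work caps finish at shift 2.
finish at shift 2 is achievable: turn in shift 1, mill in shift 1, bore in shift 1, cut in shift 1, deburr in shift 3, grind in shift 3, finish in shift 2.

shift 2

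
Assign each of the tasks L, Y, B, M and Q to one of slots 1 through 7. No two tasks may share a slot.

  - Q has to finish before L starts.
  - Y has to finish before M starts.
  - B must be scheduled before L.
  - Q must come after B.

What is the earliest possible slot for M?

Precedence pushes M to at least 2.
M at 2 is achievable: B=3; M=2; L=5; Q=4; Y=1.

2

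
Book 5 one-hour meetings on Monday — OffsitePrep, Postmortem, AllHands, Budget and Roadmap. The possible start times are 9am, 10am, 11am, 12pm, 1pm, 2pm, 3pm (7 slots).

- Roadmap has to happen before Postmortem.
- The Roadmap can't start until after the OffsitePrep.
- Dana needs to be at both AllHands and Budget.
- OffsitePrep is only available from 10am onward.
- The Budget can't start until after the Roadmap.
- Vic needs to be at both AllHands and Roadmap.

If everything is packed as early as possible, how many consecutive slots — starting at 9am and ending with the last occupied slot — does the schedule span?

The precedence chain requires at least 3 distinct slots.
Propagating the time windows through the other constraints, Postmortem can't land before 12pm — that is slot 4 counting from 9am — so the schedule must run through at least 4 slots.
4 works (last occupied slot: 12pm): for example Postmortem=12pm, Budget=12pm, AllHands=9am, OffsitePrep=10am, Roadmap=11am.

4 slots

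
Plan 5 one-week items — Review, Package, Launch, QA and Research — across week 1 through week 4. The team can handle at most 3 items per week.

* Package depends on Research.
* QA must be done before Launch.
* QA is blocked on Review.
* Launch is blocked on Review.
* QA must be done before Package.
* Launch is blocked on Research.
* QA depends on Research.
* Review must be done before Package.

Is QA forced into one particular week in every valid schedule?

QA can be week 2 (e.g. Package in week 3; QA in week 2; Review in week 1; Research in week 1; Launch in week 3) or week 3 (e.g. Review=week 1, Package=week 4, QA=week 3, Research=week 1, Launch=week 4).

No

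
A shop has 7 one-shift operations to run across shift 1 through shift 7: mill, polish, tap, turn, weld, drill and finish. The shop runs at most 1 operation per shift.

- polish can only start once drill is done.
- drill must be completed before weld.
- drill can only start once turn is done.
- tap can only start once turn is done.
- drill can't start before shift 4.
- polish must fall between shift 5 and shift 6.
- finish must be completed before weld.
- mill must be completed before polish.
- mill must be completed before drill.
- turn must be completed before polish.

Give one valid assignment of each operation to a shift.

weld=shift 6; turn=shift 1; tap=shift 7; drill=shift 4; polish=shift 5; finish=shift 3; mill=shift 2

Checking: turn(shift 1) before polish(shift 5); turn(shift 1) before drill(shift 4); mill(shift 2) before drill(shift 4); drill(shift 4) before polish(shift 5); mill(shift 2) before polish(shift 5); finish(shift 3) before weld(shift 6); turn(shift 1) before tap(shift 7); drill(shift 4) before weld(shift 6); drill=shift 4 in [shift 4,shift 7]; polish=shift 5 in [shift 5,shift 6]; max 1 per shift (cap 1).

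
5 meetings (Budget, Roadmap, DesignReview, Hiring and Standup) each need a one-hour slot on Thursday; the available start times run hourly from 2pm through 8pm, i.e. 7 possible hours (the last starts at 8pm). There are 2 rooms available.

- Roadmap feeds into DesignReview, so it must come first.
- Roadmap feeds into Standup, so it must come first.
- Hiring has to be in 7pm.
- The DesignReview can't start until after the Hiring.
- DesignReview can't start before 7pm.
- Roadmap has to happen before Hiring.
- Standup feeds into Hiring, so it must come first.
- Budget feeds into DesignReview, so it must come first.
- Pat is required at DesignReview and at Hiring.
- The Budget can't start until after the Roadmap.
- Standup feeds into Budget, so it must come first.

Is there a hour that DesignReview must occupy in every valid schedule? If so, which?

DesignReview's window is 7pm–8pm.
Hiring is fixed at 7pm, and DesignReview can't share a hour with Hiring.
So DesignReview must be 8pm.

8pm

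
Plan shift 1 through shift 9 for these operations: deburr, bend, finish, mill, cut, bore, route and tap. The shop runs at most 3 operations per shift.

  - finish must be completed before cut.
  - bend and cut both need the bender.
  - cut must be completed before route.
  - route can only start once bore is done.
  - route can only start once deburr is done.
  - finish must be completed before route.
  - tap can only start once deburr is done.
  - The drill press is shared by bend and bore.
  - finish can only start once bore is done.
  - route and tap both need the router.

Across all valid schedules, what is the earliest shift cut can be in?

Precedence pushes cut to at least shift 3; downstream work caps cut at shift 8.
cut at shift 3 is achievable: bend -> shift 2; cut -> shift 3; mill -> shift 1; route -> shift 4; tap -> shift 2; deburr -> shift 1; finish -> shift 2; bore -> shift 1.

shift 3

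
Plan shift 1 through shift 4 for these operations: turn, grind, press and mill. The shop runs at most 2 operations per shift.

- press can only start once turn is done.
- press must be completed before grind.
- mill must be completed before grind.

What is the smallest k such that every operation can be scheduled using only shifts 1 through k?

The precedence chain requires at least 3 distinct shifts.
With at most 2 per shift and 4 operations, at least 2 shifts are needed.
3 works (last occupied shift: shift 3): for example press -> shift 2; turn -> shift 1; grind -> shift 3; mill -> shift 1.

3 shifts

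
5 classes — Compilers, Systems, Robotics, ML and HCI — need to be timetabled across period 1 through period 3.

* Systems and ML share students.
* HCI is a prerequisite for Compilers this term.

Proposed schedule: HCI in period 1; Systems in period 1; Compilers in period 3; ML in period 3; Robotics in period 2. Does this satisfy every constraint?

Systems and ML share students — holds.
HCI is a prerequisite for Compilers this term — holds.

Yes, all constraints hold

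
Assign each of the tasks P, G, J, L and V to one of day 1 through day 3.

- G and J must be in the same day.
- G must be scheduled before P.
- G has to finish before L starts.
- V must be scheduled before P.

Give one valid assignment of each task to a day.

P -> day 2, G -> day 1, L -> day 2, J -> day 1, V -> day 1

Checking: G(day 1) before P(day 2); G(day 1) before L(day 2); V(day 1) before P(day 2); G = J = day 1.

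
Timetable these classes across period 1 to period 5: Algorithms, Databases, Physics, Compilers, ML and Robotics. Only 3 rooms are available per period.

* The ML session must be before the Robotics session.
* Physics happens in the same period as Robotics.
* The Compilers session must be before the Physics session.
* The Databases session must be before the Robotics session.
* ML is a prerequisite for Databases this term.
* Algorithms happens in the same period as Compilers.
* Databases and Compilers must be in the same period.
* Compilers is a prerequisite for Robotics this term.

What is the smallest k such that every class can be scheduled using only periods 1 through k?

3 periods

The precedence chain requires at least 3 distinct periods.
With at most 3 per period and 6 classes, at least 2 periods are needed.
3 works (last occupied period: period 3): for example Compilers=period 2; Robotics=period 3; Databases=period 2; ML=period 1; Algorithms=period 2; Physics=period 3.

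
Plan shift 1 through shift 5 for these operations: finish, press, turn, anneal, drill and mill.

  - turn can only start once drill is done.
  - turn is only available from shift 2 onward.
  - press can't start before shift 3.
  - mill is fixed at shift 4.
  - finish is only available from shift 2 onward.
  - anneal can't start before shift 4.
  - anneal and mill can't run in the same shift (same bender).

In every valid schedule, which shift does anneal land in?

shift 5

anneal's window is shift 4–shift 5.
mill is fixed at shift 4, and anneal can't share a shift with mill.
So anneal must be shift 5.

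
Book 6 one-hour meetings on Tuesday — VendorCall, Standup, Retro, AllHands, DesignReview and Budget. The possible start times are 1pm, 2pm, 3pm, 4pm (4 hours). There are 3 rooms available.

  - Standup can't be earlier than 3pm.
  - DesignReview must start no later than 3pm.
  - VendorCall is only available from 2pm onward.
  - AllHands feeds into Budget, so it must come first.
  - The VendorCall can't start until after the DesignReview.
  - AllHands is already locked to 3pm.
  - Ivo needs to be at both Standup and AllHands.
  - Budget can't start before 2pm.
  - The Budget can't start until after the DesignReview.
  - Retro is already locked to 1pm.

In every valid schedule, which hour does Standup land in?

4pm

Standup's window is 3pm–4pm.
AllHands is fixed at 3pm, and Standup can't share a hour with AllHands.
So Standup must be 4pm.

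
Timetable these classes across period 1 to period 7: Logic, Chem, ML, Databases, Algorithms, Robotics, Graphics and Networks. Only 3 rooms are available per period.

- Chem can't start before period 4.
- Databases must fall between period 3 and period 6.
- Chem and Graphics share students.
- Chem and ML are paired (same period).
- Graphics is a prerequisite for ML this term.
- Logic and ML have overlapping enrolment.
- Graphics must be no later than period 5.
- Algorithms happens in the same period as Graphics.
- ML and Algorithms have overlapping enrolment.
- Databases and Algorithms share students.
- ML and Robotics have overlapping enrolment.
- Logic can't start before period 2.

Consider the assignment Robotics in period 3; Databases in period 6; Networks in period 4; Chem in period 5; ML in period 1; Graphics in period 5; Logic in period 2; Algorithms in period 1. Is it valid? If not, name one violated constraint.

Algorithms happens in the same period as Graphics — violated.
ML and Robotics have overlapping enrolment — holds.
Logic can't start before period 2 — holds.
Graphics must be no later than period 5 — holds.
Chem can't start before period 4 — holds.
Databases must fall between period 3 and period 6 — holds.
Graphics is a prerequisite for ML this term — violated.
Only 3 rooms are available per period — holds.
Chem and ML are paired (same period) — violated.
Chem and Graphics share students — violated.
ML and Algorithms have overlapping enrolment — violated.
Databases and Algorithms share students — holds.
Logic and ML have overlapping enrolment — holds.

No. Graphics is a prerequisite for ML this term is not satisfied.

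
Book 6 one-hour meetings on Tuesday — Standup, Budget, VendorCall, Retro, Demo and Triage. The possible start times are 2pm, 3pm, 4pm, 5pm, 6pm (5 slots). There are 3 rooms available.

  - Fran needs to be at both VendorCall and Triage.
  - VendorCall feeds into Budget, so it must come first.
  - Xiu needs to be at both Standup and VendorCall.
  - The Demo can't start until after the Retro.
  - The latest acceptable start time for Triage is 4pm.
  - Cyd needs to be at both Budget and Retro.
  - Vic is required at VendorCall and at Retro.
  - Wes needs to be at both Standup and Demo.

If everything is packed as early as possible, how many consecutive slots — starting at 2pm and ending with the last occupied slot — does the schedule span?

The precedence chain requires at least 2 distinct slots.
With at most 3 per slot and 6 meetings, at least 2 slots are needed.
Could 2 slots be enough, i.e. nothing placed later than 3pm? No: Demo must come after Retro (at 2pm or later) → {3pm}; Retro must come before Demo (at 3pm or earlier) → {2pm}; Budget must come after VendorCall (at 2pm or later) → {3pm}; VendorCall must come before Budget (at 3pm or earlier) → {2pm}; Retro can't share with VendorCall (2pm) → nothing is left.
So 2 slots is not enough.
3 works (last occupied slot: 4pm): for example Budget in 4pm; Triage in 3pm; Demo in 4pm; Standup in 3pm; Retro in 3pm; VendorCall in 2pm.

3 slots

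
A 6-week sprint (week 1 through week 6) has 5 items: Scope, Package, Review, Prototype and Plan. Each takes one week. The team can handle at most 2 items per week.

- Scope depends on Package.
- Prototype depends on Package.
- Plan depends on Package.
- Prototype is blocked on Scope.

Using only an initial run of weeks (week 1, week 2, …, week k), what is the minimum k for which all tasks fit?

The precedence chain requires at least 3 distinct weeks.
With at most 2 per week and 5 tasks, at least 3 weeks are needed.
3 works (last occupied week: week 3): for example Review -> week 1; Package -> week 1; Prototype -> week 3; Plan -> week 2; Scope -> week 2.

3 weeks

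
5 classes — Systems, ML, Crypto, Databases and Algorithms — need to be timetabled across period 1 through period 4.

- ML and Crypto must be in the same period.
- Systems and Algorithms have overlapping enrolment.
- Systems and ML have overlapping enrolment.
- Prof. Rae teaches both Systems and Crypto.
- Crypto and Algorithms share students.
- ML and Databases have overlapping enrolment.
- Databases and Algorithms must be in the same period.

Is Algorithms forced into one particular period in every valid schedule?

No

Algorithms can be period 1 (e.g. ML in period 3; Databases in period 1; Systems in period 2; Algorithms in period 1; Crypto in period 3) or period 2 (e.g. Crypto=period 3, Systems=period 1, Databases=period 2, Algorithms=period 2, ML=period 3).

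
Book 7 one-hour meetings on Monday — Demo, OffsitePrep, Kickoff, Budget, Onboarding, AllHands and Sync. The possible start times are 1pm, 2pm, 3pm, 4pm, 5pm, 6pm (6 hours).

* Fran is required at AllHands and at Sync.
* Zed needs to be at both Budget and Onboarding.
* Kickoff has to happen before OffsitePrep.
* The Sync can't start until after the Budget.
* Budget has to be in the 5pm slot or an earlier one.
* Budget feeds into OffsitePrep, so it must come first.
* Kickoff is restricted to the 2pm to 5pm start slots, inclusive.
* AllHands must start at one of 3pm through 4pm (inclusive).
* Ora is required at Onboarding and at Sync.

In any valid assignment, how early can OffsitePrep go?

3pm

Precedence pushes OffsitePrep to at least 3pm.
OffsitePrep at 3pm is achievable: Budget in 1pm, Demo in 1pm, AllHands in 3pm, Sync in 2pm, OffsitePrep in 3pm, Onboarding in 3pm, Kickoff in 2pm.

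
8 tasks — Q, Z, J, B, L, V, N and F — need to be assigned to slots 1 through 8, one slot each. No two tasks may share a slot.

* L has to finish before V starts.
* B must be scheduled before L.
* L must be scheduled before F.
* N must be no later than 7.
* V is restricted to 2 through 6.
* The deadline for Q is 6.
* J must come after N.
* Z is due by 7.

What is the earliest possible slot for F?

Precedence pushes F to at least 3.
F at 3 is achievable: F -> 3, Q -> 5, J -> 8, Z -> 7, N -> 6, B -> 1, V -> 4, L -> 2.

3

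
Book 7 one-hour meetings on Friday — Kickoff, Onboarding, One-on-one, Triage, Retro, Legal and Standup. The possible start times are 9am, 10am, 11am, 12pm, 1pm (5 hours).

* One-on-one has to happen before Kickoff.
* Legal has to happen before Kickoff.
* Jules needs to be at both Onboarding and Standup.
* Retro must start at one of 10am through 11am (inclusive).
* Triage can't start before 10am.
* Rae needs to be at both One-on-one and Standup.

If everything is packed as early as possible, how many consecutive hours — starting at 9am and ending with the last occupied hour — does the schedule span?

The precedence chain requires at least 2 distinct hours.
2 works (last occupied hour: 10am): for example Triage in 10am, Standup in 10am, Onboarding in 9am, One-on-one in 9am, Legal in 9am, Kickoff in 10am, Retro in 10am.

2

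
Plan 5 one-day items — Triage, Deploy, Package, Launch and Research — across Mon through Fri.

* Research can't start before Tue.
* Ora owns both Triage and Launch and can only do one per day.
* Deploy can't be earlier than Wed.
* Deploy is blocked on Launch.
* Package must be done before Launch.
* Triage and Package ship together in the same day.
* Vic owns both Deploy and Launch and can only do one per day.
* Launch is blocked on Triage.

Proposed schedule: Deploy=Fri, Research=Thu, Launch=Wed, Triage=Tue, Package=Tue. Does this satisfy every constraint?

Valid

Triage and Package ship together in the same day — holds.
Deploy can't be earlier than Wed — holds.
Deploy is blocked on Launch — holds.
Research can't start before Tue — holds.
Ora owns both Triage and Launch and can only do one per day — holds.
Launch is blocked on Triage — holds.
Vic owns both Deploy and Launch and can only do one per day — holds.
Package must be done before Launch — holds.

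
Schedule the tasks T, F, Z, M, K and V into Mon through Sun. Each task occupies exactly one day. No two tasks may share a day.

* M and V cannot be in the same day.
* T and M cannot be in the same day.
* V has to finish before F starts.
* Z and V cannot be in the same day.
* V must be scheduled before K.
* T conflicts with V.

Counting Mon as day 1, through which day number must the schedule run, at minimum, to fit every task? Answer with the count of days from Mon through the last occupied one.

6 days

The precedence chain requires at least 2 distinct days.
With at most 1 per day and 6 tasks, at least 6 days are needed.
6 works (last occupied day: Sat): for example T -> Thu, F -> Tue, V -> Mon, M -> Sat, K -> Wed, Z -> Fri.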